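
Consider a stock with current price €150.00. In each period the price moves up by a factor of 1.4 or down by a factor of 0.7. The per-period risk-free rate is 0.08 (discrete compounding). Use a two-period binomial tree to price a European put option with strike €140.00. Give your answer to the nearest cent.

€11.91

Risk-neutral probability p = (1 + 0.08 − 0.7)/(1.4 − 0.7) = 0.3800/0.7000 = 0.5429
Terminal stock prices: S_uu = 294, S_ud = 147, S_dd = 73.5
Terminal payoffs (K − S): max(-154, 0) = 0, max(-7, 0) = 0, max(66.5, 0) = 66.5
Node u (S = 210): V_u = 1/1.08·[0.5429·0.0000 + 0.4571·0.0000] = 0.0000
Node d (S = 105): V_d = 1/1.08·[0.5429·0.0000 + 0.4571·66.5000] = 28.1481
Node 0 (S = 150): V_0 = 1/1.08·[0.5429·0.0000 + 0.4571·28.1481] = 11.9146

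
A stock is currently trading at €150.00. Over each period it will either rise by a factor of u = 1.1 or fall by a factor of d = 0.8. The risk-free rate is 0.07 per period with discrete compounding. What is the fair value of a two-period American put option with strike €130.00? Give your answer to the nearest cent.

Risk-neutral probability p = (1 + 0.07 − 0.8)/(1.1 − 0.8) = 0.2700/0.3000 = 0.9000
Terminal stock prices: S_uu = 181.5, S_ud = 132, S_dd = 96
Terminal payoffs (K − S): max(-51.5, 0) = 0, max(-2, 0) = 0, max(34, 0) = 34
Node u (S = 165): continuation = 1/1.07·[0.9000·0.0000 + 0.1000·0.0000] = 0.0000; exercise value = 0.0000 ≤ continuation, so V_u = 0.0000
Node d (S = 120): continuation = 1/1.07·[0.9000·0.0000 + 0.1000·34.0000] = 3.1776; exercise value = 10.0000 > continuation, so V_d = 10.0000 (exercise)
Node 0 (S = 150): continuation = 1/1.07·[0.9000·0.0000 + 0.1000·10.0000] = 0.9346; exercise value = 0.0000 ≤ continuation, so V_0 = 0.9346

€0.93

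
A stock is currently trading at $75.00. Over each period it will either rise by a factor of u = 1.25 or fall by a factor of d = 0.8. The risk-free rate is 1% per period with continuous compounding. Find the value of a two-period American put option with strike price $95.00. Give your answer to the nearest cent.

Risk-neutral probability p = (e^0.01 − 0.8)/(1.25 − 0.8) = 0.2101/0.4500 = 0.4668
Terminal stock prices: S_uu = 117.2, S_ud = 75, S_dd = 48
Terminal payoffs (K − S): max(-22.19, 0) = 0, max(20, 0) = 20, max(47, 0) = 47
Node u (S = 93.75): continuation = e^(−0.01)·[0.4668·0.0000 + 0.5332·20.0000] = 10.5583; exercise value = 1.2500 ≤ continuation, so V_u = 10.5583
Node d (S = 60): continuation = e^(−0.01)·[0.4668·20.0000 + 0.5332·47.0000] = 34.0547; exercise value = 35.0000 > continuation, so V_d = 35.0000 (exercise)
Node 0 (S = 75): continuation = e^(−0.01)·[0.4668·10.5583 + 0.5332·35.0000] = 23.3564; exercise value = 20.0000 ≤ continuation, so V_0 = 23.3564

$23.36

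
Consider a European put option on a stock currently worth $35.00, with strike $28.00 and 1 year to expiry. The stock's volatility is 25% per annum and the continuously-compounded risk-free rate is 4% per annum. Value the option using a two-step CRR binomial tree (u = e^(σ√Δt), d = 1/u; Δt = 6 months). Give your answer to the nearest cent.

CRR parameters: u = e^(σ√Δt) = e^(0.25·√0.5) = 1.1934, d = 1/u = 0.8380
Per-period rate: rΔt = 0.04·0.5 = 0.02, so R = e^0.02 = 1.0202
Risk-neutral probability p = (e^0.02 − 0.8380)/(1.1934 − 0.8380) = 0.1822/0.3554 = 0.5128
Terminal stock prices: S_uu = 49.84, S_ud = 35, S_dd = 24.58
Terminal payoffs (K − S): max(-21.84, 0) = 0, max(-7, 0) = 0, max(3.423, 0) = 3.423
Node u (S = 41.77): V_u = e^(−0.02)·[0.5128·0.0000 + 0.4872·0.0000] = 0.0000
Node d (S = 29.33): V_d = e^(−0.02)·[0.5128·0.0000 + 0.4872·3.4234] = 1.6350
Node 0 (S = 35): V_0 = e^(−0.02)·[0.5128·0.0000 + 0.4872·1.6350] = 0.7809

$0.78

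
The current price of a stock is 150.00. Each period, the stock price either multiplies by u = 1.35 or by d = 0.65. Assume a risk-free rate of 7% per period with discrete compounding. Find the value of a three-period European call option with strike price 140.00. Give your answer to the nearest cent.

Risk-neutral probability p = (1 + 0.07 − 0.65)/(1.35 − 0.65) = 0.4200/0.7000 = 0.6000
Terminal stock prices: S_uuu = 369.1, S_uud = 177.7, S_udd = 85.56, S_ddd = 41.19
Terminal payoffs (S − K): max(229.1, 0) = 229.1, max(37.69, 0) = 37.69, max(-54.44, 0) = 0, max(-98.81, 0) = 0
Node uu (S = 273.4): V_uu = 1/1.07·[0.6000·229.0563 + 0.4000·37.6938] = 142.5339
Node ud (S = 131.6): V_ud = 1/1.07·[0.6000·37.6938 + 0.4000·0.0000] = 21.1367
Node dd (S = 63.38): V_dd = 1/1.07·[0.6000·0.0000 + 0.4000·0.0000] = 0.0000
Node u (S = 202.5): V_u = 1/1.07·[0.6000·142.5339 + 0.4000·21.1367] = 87.8271
Node d (S = 97.5): V_d = 1/1.07·[0.6000·21.1367 + 0.4000·0.0000] = 11.8523
Node 0 (S = 150): V_0 = 1/1.07·[0.6000·87.8271 + 0.4000·11.8523] = 53.6796

53.68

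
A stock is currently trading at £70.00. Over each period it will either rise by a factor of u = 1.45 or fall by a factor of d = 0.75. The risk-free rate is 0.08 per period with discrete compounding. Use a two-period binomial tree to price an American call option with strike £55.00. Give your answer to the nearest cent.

Risk-neutral probability p = (1 + 0.08 − 0.75)/(1.45 − 0.75) = 0.3300/0.7000 = 0.4714
Terminal stock prices: S_uu = 147.2, S_ud = 76.12, S_dd = 39.38
Terminal payoffs (S − K): max(92.18, 0) = 92.18, max(21.12, 0) = 21.12, max(-15.62, 0) = 0
Node u (S = 101.5): continuation = 1/1.08·[0.4714·92.1750 + 0.5286·21.1250] = 50.5741; exercise value = 46.5000 ≤ continuation, so V_u = 50.5741
Node d (S = 52.5): continuation = 1/1.08·[0.4714·21.1250 + 0.5286·0.0000] = 9.2212; exercise value = 0.0000 ≤ continuation, so V_d = 9.2212
Node 0 (S = 70): continuation = 1/1.08·[0.4714·50.5741 + 0.5286·9.2212] = 26.5890; exercise value = 15.0000 ≤ continuation, so V_0 = 26.5890

£26.59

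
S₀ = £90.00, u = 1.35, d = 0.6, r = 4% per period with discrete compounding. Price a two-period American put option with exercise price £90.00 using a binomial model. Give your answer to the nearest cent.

Risk-neutral probability p = (1 + 0.04 − 0.6)/(1.35 − 0.6) = 0.4400/0.7500 = 0.5867
Terminal stock prices: S_uu = 164, S_ud = 72.9, S_dd = 32.4
Terminal payoffs (K − S): max(-74.03, 0) = 0, max(17.1, 0) = 17.1, max(57.6, 0) = 57.6
Node u (S = 121.5): continuation = 1/1.04·[0.5867·0.0000 + 0.4133·17.1000] = 6.7962; exercise value = 0.0000 ≤ continuation, so V_u = 6.7962
Node d (S = 54): continuation = 1/1.04·[0.5867·17.1000 + 0.4133·57.6000] = 32.5385; exercise value = 36.0000 > continuation, so V_d = 36.0000 (exercise)
Node 0 (S = 90): continuation = 1/1.04·[0.5867·6.7962 + 0.4133·36.0000] = 18.1414; exercise value = 0.0000 ≤ continuation, so V_0 = 18.1414

£18.14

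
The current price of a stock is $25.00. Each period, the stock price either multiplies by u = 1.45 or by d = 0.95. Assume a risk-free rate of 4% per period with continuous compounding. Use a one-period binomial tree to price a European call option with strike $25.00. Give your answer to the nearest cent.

$1.96

Risk-neutral probability p = (e^0.04 − 0.95)/(1.45 − 0.95) = 0.0908/0.5000 = 0.1816
Terminal stock prices: S_u = 36.25, S_d = 23.75
Terminal payoffs (S − K): max(11.25, 0) = 11.25, max(-1.25, 0) = 0
Node 0 (S = 25): V_0 = e^(−0.04)·[0.1816·11.2500 + 0.8184·0.0000] = 1.9631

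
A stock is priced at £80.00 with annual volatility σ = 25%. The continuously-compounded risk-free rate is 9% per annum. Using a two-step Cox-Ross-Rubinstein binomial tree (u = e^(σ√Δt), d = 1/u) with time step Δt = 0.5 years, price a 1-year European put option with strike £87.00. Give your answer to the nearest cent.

CRR parameters: u = e^(σ√Δt) = e^(0.25·√0.5) = 1.1934, d = 1/u = 0.8380
Per-period rate: rΔt = 0.09·0.5 = 0.045, so R = e^0.045 = 1.0460
Risk-neutral probability p = (e^0.045 − 0.8380)/(1.1934 − 0.8380) = 0.2081/0.3554 = 0.5854
Terminal stock prices: S_uu = 113.9, S_ud = 80, S_dd = 56.18
Terminal payoffs (K − S): max(-26.93, 0) = 0, max(7, 0) = 7, max(30.82, 0) = 30.82
Node u (S = 95.47): V_u = e^(−0.045)·[0.5854·0.0000 + 0.4146·7.0000] = 2.7743
Node d (S = 67.04): V_d = e^(−0.045)·[0.5854·7.0000 + 0.4146·30.8249] = 16.1344
Node 0 (S = 80): V_0 = e^(−0.045)·[0.5854·2.7743 + 0.4146·16.1344] = 7.9472

£7.95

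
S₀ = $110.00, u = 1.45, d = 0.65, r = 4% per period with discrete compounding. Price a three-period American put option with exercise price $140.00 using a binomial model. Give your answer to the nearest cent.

Risk-neutral probability p = (1 + 0.04 − 0.65)/(1.45 − 0.65) = 0.3900/0.8000 = 0.4875
Terminal stock prices: S_uuu = 335.3, S_uud = 150.3, S_udd = 67.39, S_ddd = 30.21
Terminal payoffs (K − S): max(-195.3, 0) = 0, max(-10.33, 0) = 0, max(72.61, 0) = 72.61, max(109.8, 0) = 109.8
Node uu (S = 231.3): continuation = 1/1.04·[0.4875·0.0000 + 0.5125·0.0000] = 0.0000; exercise value = 0.0000 ≤ continuation, so V_uu = 0.0000
Node ud (S = 103.7): continuation = 1/1.04·[0.4875·0.0000 + 0.5125·72.6112] = 35.7820; exercise value = 36.3250 > continuation, so V_ud = 36.3250 (exercise)
Node dd (S = 46.48): continuation = 1/1.04·[0.4875·72.6112 + 0.5125·109.7912] = 88.1404; exercise value = 93.5250 > continuation, so V_dd = 93.5250 (exercise)
Node u (S = 159.5): continuation = 1/1.04·[0.4875·0.0000 + 0.5125·36.3250] = 17.9005; exercise value = 0.0000 ≤ continuation, so V_u = 17.9005
Node d (S = 71.5): continuation = 1/1.04·[0.4875·36.3250 + 0.5125·93.5250] = 63.1154; exercise value = 68.5000 > continuation, so V_d = 68.5000 (exercise)
Node 0 (S = 110): continuation = 1/1.04·[0.4875·17.9005 + 0.5125·68.5000] = 42.1469; exercise value = 30.0000 ≤ continuation, so V_0 = 42.1469

$42.15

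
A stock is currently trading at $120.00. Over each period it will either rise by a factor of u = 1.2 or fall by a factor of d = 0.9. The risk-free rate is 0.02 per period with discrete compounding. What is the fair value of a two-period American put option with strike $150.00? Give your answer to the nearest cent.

Risk-neutral probability p = (1 + 0.02 − 0.9)/(1.2 − 0.9) = 0.1200/0.3000 = 0.4000
Terminal stock prices: S_uu = 172.8, S_ud = 129.6, S_dd = 97.2
Terminal payoffs (K − S): max(-22.8, 0) = 0, max(20.4, 0) = 20.4, max(52.8, 0) = 52.8
Node u (S = 144): continuation = 1/1.02·[0.4000·0.0000 + 0.6000·20.4000] = 12.0000; exercise value = 6.0000 ≤ continuation, so V_u = 12.0000
Node d (S = 108): continuation = 1/1.02·[0.4000·20.4000 + 0.6000·52.8000] = 39.0588; exercise value = 42.0000 > continuation, so V_d = 42.0000 (exercise)
Node 0 (S = 120): continuation = 1/1.02·[0.4000·12.0000 + 0.6000·42.0000] = 29.4118; exercise value = 30.0000 > continuation, so V_0 = 30.0000 (exercise)

$30.00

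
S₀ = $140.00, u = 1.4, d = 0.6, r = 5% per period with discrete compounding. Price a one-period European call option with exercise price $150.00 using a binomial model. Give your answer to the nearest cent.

$24.64

Risk-neutral probability p = (1 + 0.05 − 0.6)/(1.4 − 0.6) = 0.4500/0.8000 = 0.5625
Terminal stock prices: S_u = 196, S_d = 84
Terminal payoffs (S − K): max(46, 0) = 46, max(-66, 0) = 0
Node 0 (S = 140): V_0 = 1/1.05·[0.5625·46.0000 + 0.4375·0.0000] = 24.6429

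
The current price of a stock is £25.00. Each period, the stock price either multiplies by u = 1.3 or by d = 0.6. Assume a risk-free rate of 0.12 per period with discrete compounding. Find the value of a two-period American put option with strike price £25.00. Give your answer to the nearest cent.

Risk-neutral probability p = (1 + 0.12 − 0.6)/(1.3 − 0.6) = 0.5200/0.7000 = 0.7429
Terminal stock prices: S_uu = 42.25, S_ud = 19.5, S_dd = 9
Terminal payoffs (K − S): max(-17.25, 0) = 0, max(5.5, 0) = 5.5, max(16, 0) = 16
Node u (S = 32.5): continuation = 1/1.12·[0.7429·0.0000 + 0.2571·5.5000] = 1.2628; exercise value = 0.0000 ≤ continuation, so V_u = 1.2628
Node d (S = 15): continuation = 1/1.12·[0.7429·5.5000 + 0.2571·16.0000] = 7.3214; exercise value = 10.0000 > continuation, so V_d = 10.0000 (exercise)
Node 0 (S = 25): continuation = 1/1.12·[0.7429·1.2628 + 0.2571·10.0000] = 3.1335; exercise value = 0.0000 ≤ continuation, so V_0 = 3.1335

£3.13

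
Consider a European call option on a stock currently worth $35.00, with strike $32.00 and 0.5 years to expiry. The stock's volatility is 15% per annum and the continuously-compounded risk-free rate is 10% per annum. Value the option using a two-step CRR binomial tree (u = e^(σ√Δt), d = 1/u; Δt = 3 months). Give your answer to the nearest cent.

$4.78

CRR parameters: u = e^(σ√Δt) = e^(0.15·√0.25) = 1.0779, d = 1/u = 0.9277
Per-period rate: rΔt = 0.1·0.25 = 0.025, so R = e^0.025 = 1.0253
Risk-neutral probability p = (e^0.025 − 0.9277)/(1.0779 − 0.9277) = 0.0976/0.1501 = 0.6499
Terminal stock prices: S_uu = 40.66, S_ud = 35, S_dd = 30.12
Terminal payoffs (S − K): max(8.664, 0) = 8.664, max(3, 0) = 3, max(-1.875, 0) = 0
Node u (S = 37.73): V_u = e^(−0.025)·[0.6499·8.6642 + 0.3501·3.0000] = 6.5160
Node d (S = 32.47): V_d = e^(−0.025)·[0.6499·3.0000 + 0.3501·0.0000] = 1.9015
Node 0 (S = 35): V_0 = e^(−0.025)·[0.6499·6.5160 + 0.3501·1.9015] = 4.7793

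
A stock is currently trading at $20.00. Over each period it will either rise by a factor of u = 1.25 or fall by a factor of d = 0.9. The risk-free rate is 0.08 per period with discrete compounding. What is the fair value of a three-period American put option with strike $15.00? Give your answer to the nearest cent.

Risk-neutral probability p = (1 + 0.08 − 0.9)/(1.25 − 0.9) = 0.1800/0.3500 = 0.5143
Terminal stock prices: S_uuu = 39.06, S_uud = 28.12, S_udd = 20.25, S_ddd = 14.58
Terminal payoffs (K − S): max(-24.06, 0) = 0, max(-13.12, 0) = 0, max(-5.25, 0) = 0, max(0.42, 0) = 0.42
Node uu (S = 31.25): continuation = 1/1.08·[0.5143·0.0000 + 0.4857·0.0000] = 0.0000; exercise value = 0.0000 ≤ continuation, so V_uu = 0.0000
Node ud (S = 22.5): continuation = 1/1.08·[0.5143·0.0000 + 0.4857·0.0000] = 0.0000; exercise value = 0.0000 ≤ continuation, so V_ud = 0.0000
Node dd (S = 16.2): continuation = 1/1.08·[0.5143·0.0000 + 0.4857·0.4200] = 0.1889; exercise value = 0.0000 ≤ continuation, so V_dd = 0.1889
Node u (S = 25): continuation = 1/1.08·[0.5143·0.0000 + 0.4857·0.0000] = 0.0000; exercise value = 0.0000 ≤ continuation, so V_u = 0.0000
Node d (S = 18): continuation = 1/1.08·[0.5143·0.0000 + 0.4857·0.1889] = 0.0850; exercise value = 0.0000 ≤ continuation, so V_d = 0.0850
Node 0 (S = 20): continuation = 1/1.08·[0.5143·0.0000 + 0.4857·0.0850] = 0.0382; exercise value = 0.0000 ≤ continuation, so V_0 = 0.0382

$0.04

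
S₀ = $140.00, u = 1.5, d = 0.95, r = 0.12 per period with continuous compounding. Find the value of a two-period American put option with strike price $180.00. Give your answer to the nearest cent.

$40.00

Risk-neutral probability p = (e^0.12 − 0.95)/(1.5 − 0.95) = 0.1775/0.5500 = 0.3227
Terminal stock prices: S_uu = 315, S_ud = 199.5, S_dd = 126.3
Terminal payoffs (K − S): max(-135, 0) = 0, max(-19.5, 0) = 0, max(53.65, 0) = 53.65
Node u (S = 210): continuation = e^(−0.12)·[0.3227·0.0000 + 0.6773·0.0000] = 0.0000; exercise value = 0.0000 ≤ continuation, so V_u = 0.0000
Node d (S = 133): continuation = e^(−0.12)·[0.3227·0.0000 + 0.6773·53.6500] = 32.2271; exercise value = 47.0000 > continuation, so V_d = 47.0000 (exercise)
Node 0 (S = 140): continuation = e^(−0.12)·[0.3227·0.0000 + 0.6773·47.0000] = 28.2325; exercise value = 40.0000 > continuation, so V_0 = 40.0000 (exercise)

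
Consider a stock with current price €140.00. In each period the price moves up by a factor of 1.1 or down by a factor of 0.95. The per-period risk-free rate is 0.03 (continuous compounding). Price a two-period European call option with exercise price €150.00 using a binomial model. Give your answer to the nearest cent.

€5.26

Risk-neutral probability p = (e^0.03 − 0.95)/(1.1 − 0.95) = 0.0805/0.1500 = 0.5364
Terminal stock prices: S_uu = 169.4, S_ud = 146.3, S_dd = 126.3
Terminal payoffs (S − K): max(19.4, 0) = 19.4, max(-3.7, 0) = 0, max(-23.65, 0) = 0
Node u (S = 154): V_u = e^(−0.03)·[0.5364·19.4000 + 0.4636·0.0000] = 10.0979
Node d (S = 133): V_d = e^(−0.03)·[0.5364·0.0000 + 0.4636·0.0000] = 0.0000
Node 0 (S = 140): V_0 = e^(−0.03)·[0.5364·10.0979 + 0.4636·0.0000] = 5.2561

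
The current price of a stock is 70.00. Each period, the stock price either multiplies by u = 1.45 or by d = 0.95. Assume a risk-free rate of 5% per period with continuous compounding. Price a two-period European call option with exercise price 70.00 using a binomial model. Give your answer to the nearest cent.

Risk-neutral probability p = (e^0.05 − 0.95)/(1.45 − 0.95) = 0.1013/0.5000 = 0.2025
Terminal stock prices: S_uu = 147.2, S_ud = 96.42, S_dd = 63.17
Terminal payoffs (S − K): max(77.18, 0) = 77.18, max(26.42, 0) = 26.42, max(-6.825, 0) = 0
Node u (S = 101.5): V_u = e^(−0.05)·[0.2025·77.1750 + 0.7975·26.4250] = 34.9139
Node d (S = 66.5): V_d = e^(−0.05)·[0.2025·26.4250 + 0.7975·0.0000] = 5.0911
Node 0 (S = 70): V_0 = e^(−0.05)·[0.2025·34.9139 + 0.7975·5.0911] = 10.5886

10.59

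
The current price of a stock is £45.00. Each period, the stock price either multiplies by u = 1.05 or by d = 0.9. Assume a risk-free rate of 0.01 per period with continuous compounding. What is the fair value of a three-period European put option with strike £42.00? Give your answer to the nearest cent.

Risk-neutral probability p = (e^0.01 − 0.9)/(1.05 − 0.9) = 0.1101/0.1500 = 0.7337
Terminal stock prices: S_uuu = 52.09, S_uud = 44.65, S_udd = 38.27, S_ddd = 32.81
Terminal payoffs (K − S): max(-10.09, 0) = 0, max(-2.651, 0) = 0, max(3.727, 0) = 3.727, max(9.195, 0) = 9.195
Node uu (S = 49.61): V_uu = e^(−0.01)·[0.7337·0.0000 + 0.2663·0.0000] = 0.0000
Node ud (S = 42.52): V_ud = e^(−0.01)·[0.7337·0.0000 + 0.2663·3.7275] = 0.9829
Node dd (S = 36.45): V_dd = e^(−0.01)·[0.7337·3.7275 + 0.2663·9.1950] = 5.1321
Node u (S = 47.25): V_u = e^(−0.01)·[0.7337·0.0000 + 0.2663·0.9829] = 0.2592
Node d (S = 40.5): V_d = e^(−0.01)·[0.7337·0.9829 + 0.2663·5.1321] = 2.0672
Node 0 (S = 45): V_0 = e^(−0.01)·[0.7337·0.2592 + 0.2663·2.0672] = 0.7333

£0.73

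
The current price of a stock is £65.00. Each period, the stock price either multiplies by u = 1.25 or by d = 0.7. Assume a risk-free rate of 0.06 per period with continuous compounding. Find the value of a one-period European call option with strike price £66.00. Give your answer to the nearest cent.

Risk-neutral probability p = (e^0.06 − 0.7)/(1.25 − 0.7) = 0.3618/0.5500 = 0.6579
Terminal stock prices: S_u = 81.25, S_d = 45.5
Terminal payoffs (S − K): max(15.25, 0) = 15.25, max(-20.5, 0) = 0
Node 0 (S = 65): V_0 = e^(−0.06)·[0.6579·15.2500 + 0.3421·0.0000] = 9.4485

£9.45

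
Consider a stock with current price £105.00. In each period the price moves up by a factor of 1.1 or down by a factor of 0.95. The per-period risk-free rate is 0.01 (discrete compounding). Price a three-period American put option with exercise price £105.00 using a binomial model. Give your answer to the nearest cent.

£3.83

Risk-neutral probability p = (1 + 0.01 − 0.95)/(1.1 − 0.95) = 0.0600/0.1500 = 0.4000
Terminal stock prices: S_uuu = 139.8, S_uud = 120.7, S_udd = 104.2, S_ddd = 90.02
Terminal payoffs (K − S): max(-34.76, 0) = 0, max(-15.7, 0) = 0, max(0.7612, 0) = 0.7612, max(14.98, 0) = 14.98
Node uu (S = 127.1): continuation = 1/1.01·[0.4000·0.0000 + 0.6000·0.0000] = 0.0000; exercise value = 0.0000 ≤ continuation, so V_uu = 0.0000
Node ud (S = 109.7): continuation = 1/1.01·[0.4000·0.0000 + 0.6000·0.7612] = 0.4522; exercise value = 0.0000 ≤ continuation, so V_ud = 0.4522
Node dd (S = 94.76): continuation = 1/1.01·[0.4000·0.7612 + 0.6000·14.9756] = 9.1979; exercise value = 10.2375 > continuation, so V_dd = 10.2375 (exercise)
Node u (S = 115.5): continuation = 1/1.01·[0.4000·0.0000 + 0.6000·0.4522] = 0.2687; exercise value = 0.0000 ≤ continuation, so V_u = 0.2687
Node d (S = 99.75): continuation = 1/1.01·[0.4000·0.4522 + 0.6000·10.2375] = 6.2608; exercise value = 5.2500 ≤ continuation, so V_d = 6.2608
Node 0 (S = 105): continuation = 1/1.01·[0.4000·0.2687 + 0.6000·6.2608] = 3.8257; exercise value = 0.0000 ≤ continuation, so V_0 = 3.8257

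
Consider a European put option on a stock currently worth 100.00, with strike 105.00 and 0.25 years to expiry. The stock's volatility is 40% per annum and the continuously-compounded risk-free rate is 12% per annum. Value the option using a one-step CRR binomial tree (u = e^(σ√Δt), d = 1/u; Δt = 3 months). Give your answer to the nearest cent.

10.64

CRR parameters: u = e^(σ√Δt) = e^(0.4·√0.25) = 1.2214, d = 1/u = 0.8187
Per-period rate: rΔt = 0.12·0.25 = 0.03, so R = e^0.03 = 1.0305
Risk-neutral probability p = (e^0.03 − 0.8187)/(1.2214 − 0.8187) = 0.2117/0.4027 = 0.5258
Terminal stock prices: S_u = 122.1, S_d = 81.87
Terminal payoffs (K − S): max(-17.14, 0) = 0, max(23.13, 0) = 23.13
Node 0 (S = 100): V_0 = e^(−0.03)·[0.5258·0.0000 + 0.4742·23.1269] = 10.6427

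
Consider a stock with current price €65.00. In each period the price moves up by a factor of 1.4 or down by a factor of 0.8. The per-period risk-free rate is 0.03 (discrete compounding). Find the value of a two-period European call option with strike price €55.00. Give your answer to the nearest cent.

€17.96

Risk-neutral probability p = (1 + 0.03 − 0.8)/(1.4 − 0.8) = 0.2300/0.6000 = 0.3833
Terminal stock prices: S_uu = 127.4, S_ud = 72.8, S_dd = 41.6
Terminal payoffs (S − K): max(72.4, 0) = 72.4, max(17.8, 0) = 17.8, max(-13.4, 0) = 0
Node u (S = 91): V_u = 1/1.03·[0.3833·72.4000 + 0.6167·17.8000] = 37.6019
Node d (S = 52): V_d = 1/1.03·[0.3833·17.8000 + 0.6167·0.0000] = 6.6246
Node 0 (S = 65): V_0 = 1/1.03·[0.3833·37.6019 + 0.6167·6.6246] = 17.9604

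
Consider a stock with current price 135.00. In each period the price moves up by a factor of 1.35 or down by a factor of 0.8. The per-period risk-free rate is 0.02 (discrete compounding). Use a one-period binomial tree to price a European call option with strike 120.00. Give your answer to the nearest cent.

24.41

Risk-neutral probability p = (1 + 0.02 − 0.8)/(1.35 − 0.8) = 0.2200/0.5500 = 0.4000
Terminal stock prices: S_u = 182.2, S_d = 108
Terminal payoffs (S − K): max(62.25, 0) = 62.25, max(-12, 0) = 0
Node 0 (S = 135): V_0 = 1/1.02·[0.4000·62.2500 + 0.6000·0.0000] = 24.4118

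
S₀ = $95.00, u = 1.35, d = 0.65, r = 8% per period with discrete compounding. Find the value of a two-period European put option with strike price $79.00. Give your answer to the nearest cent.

Risk-neutral probability p = (1 + 0.08 − 0.65)/(1.35 − 0.65) = 0.4300/0.7000 = 0.6143
Terminal stock prices: S_uu = 173.1, S_ud = 83.36, S_dd = 40.14
Terminal payoffs (K − S): max(-94.14, 0) = 0, max(-4.362, 0) = 0, max(38.86, 0) = 38.86
Node u (S = 128.2): V_u = 1/1.08·[0.6143·0.0000 + 0.3857·0.0000] = 0.0000
Node d (S = 61.75): V_d = 1/1.08·[0.6143·0.0000 + 0.3857·38.8625] = 13.8795
Node 0 (S = 95): V_0 = 1/1.08·[0.6143·0.0000 + 0.3857·13.8795] = 4.9570

$4.96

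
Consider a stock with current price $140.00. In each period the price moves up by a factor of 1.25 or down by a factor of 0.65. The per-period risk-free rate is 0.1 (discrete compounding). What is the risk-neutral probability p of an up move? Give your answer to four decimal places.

Risk-neutral probability p = (1 + 0.1 − 0.65)/(1.25 − 0.65) = 0.4500/0.6000 = 0.7500

p = 0.7500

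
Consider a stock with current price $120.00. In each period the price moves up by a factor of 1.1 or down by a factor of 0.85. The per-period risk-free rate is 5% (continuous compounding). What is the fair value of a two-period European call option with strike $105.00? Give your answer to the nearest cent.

Risk-neutral probability p = (e^0.05 − 0.85)/(1.1 − 0.85) = 0.2013/0.2500 = 0.8051
Terminal stock prices: S_uu = 145.2, S_ud = 112.2, S_dd = 86.7
Terminal payoffs (S − K): max(40.2, 0) = 40.2, max(7.2, 0) = 7.2, max(-18.3, 0) = 0
Node u (S = 132): V_u = e^(−0.05)·[0.8051·40.2000 + 0.1949·7.2000] = 32.1209
Node d (S = 102): V_d = e^(−0.05)·[0.8051·7.2000 + 0.1949·0.0000] = 5.5139
Node 0 (S = 120): V_0 = e^(−0.05)·[0.8051·32.1209 + 0.1949·5.5139] = 25.6212

$25.62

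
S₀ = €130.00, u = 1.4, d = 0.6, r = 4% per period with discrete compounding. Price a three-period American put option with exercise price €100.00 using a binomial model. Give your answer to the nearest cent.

Risk-neutral probability p = (1 + 0.04 − 0.6)/(1.4 − 0.6) = 0.4400/0.8000 = 0.5500
Terminal stock prices: S_uuu = 356.7, S_uud = 152.9, S_udd = 65.52, S_ddd = 28.08
Terminal payoffs (K − S): max(-256.7, 0) = 0, max(-52.88, 0) = 0, max(34.48, 0) = 34.48, max(71.92, 0) = 71.92
Node uu (S = 254.8): continuation = 1/1.04·[0.5500·0.0000 + 0.4500·0.0000] = 0.0000; exercise value = 0.0000 ≤ continuation, so V_uu = 0.0000
Node ud (S = 109.2): continuation = 1/1.04·[0.5500·0.0000 + 0.4500·34.4800] = 14.9192; exercise value = 0.0000 ≤ continuation, so V_ud = 14.9192
Node dd (S = 46.8): continuation = 1/1.04·[0.5500·34.4800 + 0.4500·71.9200] = 49.3538; exercise value = 53.2000 > continuation, so V_dd = 53.2000 (exercise)
Node u (S = 182): continuation = 1/1.04·[0.5500·0.0000 + 0.4500·14.9192] = 6.4554; exercise value = 0.0000 ≤ continuation, so V_u = 6.4554
Node d (S = 78): continuation = 1/1.04·[0.5500·14.9192 + 0.4500·53.2000] = 30.9092; exercise value = 22.0000 ≤ continuation, so V_d = 30.9092
Node 0 (S = 130): continuation = 1/1.04·[0.5500·6.4554 + 0.4500·30.9092] = 16.7881; exercise value = 0.0000 ≤ continuation, so V_0 = 16.7881

€16.79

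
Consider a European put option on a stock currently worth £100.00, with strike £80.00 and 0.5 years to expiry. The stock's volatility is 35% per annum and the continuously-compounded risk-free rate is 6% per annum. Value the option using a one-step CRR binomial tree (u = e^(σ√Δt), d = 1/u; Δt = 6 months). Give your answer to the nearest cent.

CRR parameters: u = e^(σ√Δt) = e^(0.35·√0.5) = 1.2808, d = 1/u = 0.7808
Per-period rate: rΔt = 0.06·0.5 = 0.03, so R = e^0.03 = 1.0305
Risk-neutral probability p = (e^0.03 − 0.7808)/(1.2808 − 0.7808) = 0.2497/0.5000 = 0.4993
Terminal stock prices: S_u = 128.1, S_d = 78.08
Terminal payoffs (K − S): max(-48.08, 0) = 0, max(1.924, 0) = 1.924
Node 0 (S = 100): V_0 = e^(−0.03)·[0.4993·0.0000 + 0.5007·1.9240] = 0.9348

£0.93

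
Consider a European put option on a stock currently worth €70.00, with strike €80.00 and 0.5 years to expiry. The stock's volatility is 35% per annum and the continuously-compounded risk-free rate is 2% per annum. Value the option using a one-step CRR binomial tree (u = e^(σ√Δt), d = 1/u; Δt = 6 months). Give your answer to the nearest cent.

CRR parameters: u = e^(σ√Δt) = e^(0.35·√0.5) = 1.2808, d = 1/u = 0.7808
Per-period rate: rΔt = 0.02·0.5 = 0.01, so R = e^0.01 = 1.0101
Risk-neutral probability p = (e^0.01 − 0.7808)/(1.2808 − 0.7808) = 0.2293/0.5000 = 0.4585
Terminal stock prices: S_u = 89.66, S_d = 54.65
Terminal payoffs (K − S): max(-9.656, 0) = 0, max(25.35, 0) = 25.35
Node 0 (S = 70): V_0 = e^(−0.01)·[0.4585·0.0000 + 0.5415·25.3468] = 13.5877

€13.59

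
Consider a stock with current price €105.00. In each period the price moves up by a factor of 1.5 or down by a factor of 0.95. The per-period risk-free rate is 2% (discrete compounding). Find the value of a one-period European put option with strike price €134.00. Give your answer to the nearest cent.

€29.30

Risk-neutral probability p = (1 + 0.02 − 0.95)/(1.5 − 0.95) = 0.0700/0.5500 = 0.1273
Terminal stock prices: S_u = 157.5, S_d = 99.75
Terminal payoffs (K − S): max(-23.5, 0) = 0, max(34.25, 0) = 34.25
Node 0 (S = 105): V_0 = 1/1.02·[0.1273·0.0000 + 0.8727·34.2500] = 29.3048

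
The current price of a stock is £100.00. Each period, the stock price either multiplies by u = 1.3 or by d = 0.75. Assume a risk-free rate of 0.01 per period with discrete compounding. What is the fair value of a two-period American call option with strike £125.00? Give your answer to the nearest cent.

£9.64

Risk-neutral probability p = (1 + 0.01 − 0.75)/(1.3 − 0.75) = 0.2600/0.5500 = 0.4727
Terminal stock prices: S_uu = 169, S_ud = 97.5, S_dd = 56.25
Terminal payoffs (S − K): max(44, 0) = 44, max(-27.5, 0) = 0, max(-68.75, 0) = 0
Node u (S = 130): continuation = 1/1.01·[0.4727·44.0000 + 0.5273·0.0000] = 20.5941; exercise value = 5.0000 ≤ continuation, so V_u = 20.5941
Node d (S = 75): continuation = 1/1.01·[0.4727·0.0000 + 0.5273·0.0000] = 0.0000; exercise value = 0.0000 ≤ continuation, so V_d = 0.0000
Node 0 (S = 100): continuation = 1/1.01·[0.4727·20.5941 + 0.5273·0.0000] = 9.6390; exercise value = 0.0000 ≤ continuation, so V_0 = 9.6390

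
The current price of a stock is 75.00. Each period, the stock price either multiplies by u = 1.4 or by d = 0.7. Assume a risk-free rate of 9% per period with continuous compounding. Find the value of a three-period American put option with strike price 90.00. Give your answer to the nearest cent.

18.36

Risk-neutral probability p = (e^0.09 − 0.7)/(1.4 − 0.7) = 0.3942/0.7000 = 0.5631
Terminal stock prices: S_uuu = 205.8, S_uud = 102.9, S_udd = 51.45, S_ddd = 25.72
Terminal payoffs (K − S): max(-115.8, 0) = 0, max(-12.9, 0) = 0, max(38.55, 0) = 38.55, max(64.28, 0) = 64.28
Node uu (S = 147): continuation = e^(−0.09)·[0.5631·0.0000 + 0.4369·0.0000] = 0.0000; exercise value = 0.0000 ≤ continuation, so V_uu = 0.0000
Node ud (S = 73.5): continuation = e^(−0.09)·[0.5631·0.0000 + 0.4369·38.5500] = 15.3927; exercise value = 16.5000 > continuation, so V_ud = 16.5000 (exercise)
Node dd (S = 36.75): continuation = e^(−0.09)·[0.5631·38.5500 + 0.4369·64.2750] = 45.5038; exercise value = 53.2500 > continuation, so V_dd = 53.2500 (exercise)
Node u (S = 105): continuation = e^(−0.09)·[0.5631·0.0000 + 0.4369·16.5000] = 6.5883; exercise value = 0.0000 ≤ continuation, so V_u = 6.5883
Node d (S = 52.5): continuation = e^(−0.09)·[0.5631·16.5000 + 0.4369·53.2500] = 29.7538; exercise value = 37.5000 > continuation, so V_d = 37.5000 (exercise)
Node 0 (S = 75): continuation = e^(−0.09)·[0.5631·6.5883 + 0.4369·37.5000] = 18.3640; exercise value = 15.0000 ≤ continuation, so V_0 = 18.3640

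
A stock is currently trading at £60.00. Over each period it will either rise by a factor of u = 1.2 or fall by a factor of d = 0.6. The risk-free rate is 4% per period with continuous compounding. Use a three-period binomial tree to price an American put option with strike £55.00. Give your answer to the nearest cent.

Risk-neutral probability p = (e^0.04 − 0.6)/(1.2 − 0.6) = 0.4408/0.6000 = 0.7347
Terminal stock prices: S_uuu = 103.7, S_uud = 51.84, S_udd = 25.92, S_ddd = 12.96
Terminal payoffs (K − S): max(-48.68, 0) = 0, max(3.16, 0) = 3.16, max(29.08, 0) = 29.08, max(42.04, 0) = 42.04
Node uu (S = 86.4): continuation = e^(−0.04)·[0.7347·0.0000 + 0.2653·3.1600] = 0.8055; exercise value = 0.0000 ≤ continuation, so V_uu = 0.8055
Node ud (S = 43.2): continuation = e^(−0.04)·[0.7347·3.1600 + 0.2653·29.0800] = 9.6434; exercise value = 11.8000 > continuation, so V_ud = 11.8000 (exercise)
Node dd (S = 21.6): continuation = e^(−0.04)·[0.7347·29.0800 + 0.2653·42.0400] = 31.2434; exercise value = 33.4000 > continuation, so V_dd = 33.4000 (exercise)
Node u (S = 72): continuation = e^(−0.04)·[0.7347·0.8055 + 0.2653·11.8000] = 3.5766; exercise value = 0.0000 ≤ continuation, so V_u = 3.5766
Node d (S = 36): continuation = e^(−0.04)·[0.7347·11.8000 + 0.2653·33.4000] = 16.8434; exercise value = 19.0000 > continuation, so V_d = 19.0000 (exercise)
Node 0 (S = 60): continuation = e^(−0.04)·[0.7347·3.5766 + 0.2653·19.0000] = 7.3679; exercise value = 0.0000 ≤ continuation, so V_0 = 7.3679

£7.37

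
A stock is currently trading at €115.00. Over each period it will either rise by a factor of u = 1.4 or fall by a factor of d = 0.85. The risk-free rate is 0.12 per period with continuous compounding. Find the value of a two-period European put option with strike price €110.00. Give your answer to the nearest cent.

€5.20

Risk-neutral probability p = (e^0.12 − 0.85)/(1.4 − 0.85) = 0.2775/0.5500 = 0.5045
Terminal stock prices: S_uu = 225.4, S_ud = 136.8, S_dd = 83.09
Terminal payoffs (K − S): max(-115.4, 0) = 0, max(-26.85, 0) = 0, max(26.91, 0) = 26.91
Node u (S = 161): V_u = e^(−0.12)·[0.5045·0.0000 + 0.4955·0.0000] = 0.0000
Node d (S = 97.75): V_d = e^(−0.12)·[0.5045·0.0000 + 0.4955·26.9125] = 11.8263
Node 0 (S = 115): V_0 = e^(−0.12)·[0.5045·0.0000 + 0.4955·11.8263] = 5.1969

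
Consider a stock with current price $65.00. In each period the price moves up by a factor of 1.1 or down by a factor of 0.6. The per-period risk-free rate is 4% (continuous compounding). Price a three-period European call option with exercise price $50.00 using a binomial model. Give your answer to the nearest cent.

Risk-neutral probability p = (e^0.04 − 0.6)/(1.1 − 0.6) = 0.4408/0.5000 = 0.8816
Terminal stock prices: S_uuu = 86.52, S_uud = 47.19, S_udd = 25.74, S_ddd = 14.04
Terminal payoffs (S − K): max(36.52, 0) = 36.52, max(-2.81, 0) = 0, max(-24.26, 0) = 0, max(-35.96, 0) = 0
Node uu (S = 78.65): V_uu = e^(−0.04)·[0.8816·36.5150 + 0.1184·0.0000] = 30.9301
Node ud (S = 42.9): V_ud = e^(−0.04)·[0.8816·0.0000 + 0.1184·0.0000] = 0.0000
Node dd (S = 23.4): V_dd = e^(−0.04)·[0.8816·0.0000 + 0.1184·0.0000] = 0.0000
Node u (S = 71.5): V_u = e^(−0.04)·[0.8816·30.9301 + 0.1184·0.0000] = 26.1994
Node d (S = 39): V_d = e^(−0.04)·[0.8816·0.0000 + 0.1184·0.0000] = 0.0000
Node 0 (S = 65): V_0 = e^(−0.04)·[0.8816·26.1994 + 0.1184·0.0000] = 22.1923

$22.19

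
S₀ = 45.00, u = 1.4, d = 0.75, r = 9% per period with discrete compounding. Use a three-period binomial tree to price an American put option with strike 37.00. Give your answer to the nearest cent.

Risk-neutral probability p = (1 + 0.09 − 0.75)/(1.4 − 0.75) = 0.3400/0.6500 = 0.5231
Terminal stock prices: S_uuu = 123.5, S_uud = 66.15, S_udd = 35.44, S_ddd = 18.98
Terminal payoffs (K − S): max(-86.48, 0) = 0, max(-29.15, 0) = 0, max(1.563, 0) = 1.563, max(18.02, 0) = 18.02
Node uu (S = 88.2): continuation = 1/1.09·[0.5231·0.0000 + 0.4769·0.0000] = 0.0000; exercise value = 0.0000 ≤ continuation, so V_uu = 0.0000
Node ud (S = 47.25): continuation = 1/1.09·[0.5231·0.0000 + 0.4769·1.5625] = 0.6837; exercise value = 0.0000 ≤ continuation, so V_ud = 0.6837
Node dd (S = 25.31): continuation = 1/1.09·[0.5231·1.5625 + 0.4769·18.0156] = 8.6325; exercise value = 11.6875 > continuation, so V_dd = 11.6875 (exercise)
Node u (S = 63): continuation = 1/1.09·[0.5231·0.0000 + 0.4769·0.6837] = 0.2991; exercise value = 0.0000 ≤ continuation, so V_u = 0.2991
Node d (S = 33.75): continuation = 1/1.09·[0.5231·0.6837 + 0.4769·11.6875] = 5.4419; exercise value = 3.2500 ≤ continuation, so V_d = 5.4419
Node 0 (S = 45): continuation = 1/1.09·[0.5231·0.2991 + 0.4769·5.4419] = 2.5246; exercise value = 0.0000 ≤ continuation, so V_0 = 2.5246

2.52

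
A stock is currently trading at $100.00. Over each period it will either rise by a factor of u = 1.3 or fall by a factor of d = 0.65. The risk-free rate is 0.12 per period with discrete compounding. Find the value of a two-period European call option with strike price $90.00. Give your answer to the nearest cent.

Risk-neutral probability p = (1 + 0.12 − 0.65)/(1.3 − 0.65) = 0.4700/0.6500 = 0.7231
Terminal stock prices: S_uu = 169, S_ud = 84.5, S_dd = 42.25
Terminal payoffs (S − K): max(79, 0) = 79, max(-5.5, 0) = 0, max(-47.75, 0) = 0
Node u (S = 130): V_u = 1/1.12·[0.7231·79.0000 + 0.2769·0.0000] = 51.0027
Node d (S = 65): V_d = 1/1.12·[0.7231·0.0000 + 0.2769·0.0000] = 0.0000
Node 0 (S = 100): V_0 = 1/1.12·[0.7231·51.0027 + 0.2769·0.0000] = 32.9276

$32.93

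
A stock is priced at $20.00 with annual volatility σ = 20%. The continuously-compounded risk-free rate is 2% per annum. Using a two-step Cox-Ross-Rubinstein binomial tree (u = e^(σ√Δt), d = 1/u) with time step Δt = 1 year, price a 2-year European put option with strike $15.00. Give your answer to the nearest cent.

$0.38

CRR parameters: u = e^(σ√Δt) = e^(0.2·√1) = 1.2214, d = 1/u = 0.8187
Per-period rate: rΔt = 0.02·1 = 0.02, so R = e^0.02 = 1.0202
Risk-neutral probability p = (e^0.02 − 0.8187)/(1.2214 − 0.8187) = 0.2015/0.4027 = 0.5003
Terminal stock prices: S_uu = 29.84, S_ud = 20, S_dd = 13.41
Terminal payoffs (K − S): max(-14.84, 0) = 0, max(-5, 0) = 0, max(1.594, 0) = 1.594
Node u (S = 24.43): V_u = e^(−0.02)·[0.5003·0.0000 + 0.4997·0.0000] = 0.0000
Node d (S = 16.37): V_d = e^(−0.02)·[0.5003·0.0000 + 0.4997·1.5936] = 0.7805
Node 0 (S = 20): V_0 = e^(−0.02)·[0.5003·0.0000 + 0.4997·0.7805] = 0.3823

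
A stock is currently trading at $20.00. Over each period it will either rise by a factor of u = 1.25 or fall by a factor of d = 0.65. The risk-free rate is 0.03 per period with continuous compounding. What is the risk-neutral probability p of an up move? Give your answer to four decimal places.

p = 0.6341

Risk-neutral probability p = (e^0.03 − 0.65)/(1.25 − 0.65) = 0.3805/0.6000 = 0.6341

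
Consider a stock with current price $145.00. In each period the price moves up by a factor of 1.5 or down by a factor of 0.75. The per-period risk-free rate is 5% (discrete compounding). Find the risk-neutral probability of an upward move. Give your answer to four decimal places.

Risk-neutral probability p = (1 + 0.05 − 0.75)/(1.5 − 0.75) = 0.3000/0.7500 = 0.4000

p = 0.4000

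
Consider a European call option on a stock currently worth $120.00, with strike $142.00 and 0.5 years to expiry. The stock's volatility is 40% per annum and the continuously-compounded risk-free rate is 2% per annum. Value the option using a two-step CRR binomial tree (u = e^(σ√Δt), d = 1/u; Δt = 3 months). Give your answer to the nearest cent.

CRR parameters: u = e^(σ√Δt) = e^(0.4·√0.25) = 1.2214, d = 1/u = 0.8187
Per-period rate: rΔt = 0.02·0.25 = 0.005, so R = e^0.005 = 1.0050
Risk-neutral probability p = (e^0.005 − 0.8187)/(1.2214 − 0.8187) = 0.1863/0.4027 = 0.4626
Terminal stock prices: S_uu = 179, S_ud = 120, S_dd = 80.44
Terminal payoffs (S − K): max(37.02, 0) = 37.02, max(-22, 0) = 0, max(-61.56, 0) = 0
Node u (S = 146.6): V_u = e^(−0.005)·[0.4626·37.0190 + 0.5374·0.0000] = 17.0401
Node d (S = 98.25): V_d = e^(−0.005)·[0.4626·0.0000 + 0.5374·0.0000] = 0.0000
Node 0 (S = 120): V_0 = e^(−0.005)·[0.4626·17.0401 + 0.5374·0.0000] = 7.8437

$7.84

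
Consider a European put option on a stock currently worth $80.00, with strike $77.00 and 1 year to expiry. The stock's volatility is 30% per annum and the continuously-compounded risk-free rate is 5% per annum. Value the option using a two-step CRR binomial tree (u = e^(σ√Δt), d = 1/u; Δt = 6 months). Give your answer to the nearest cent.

$5.72

CRR parameters: u = e^(σ√Δt) = e^(0.3·√0.5) = 1.2363, d = 1/u = 0.8089
Per-period rate: rΔt = 0.05·0.5 = 0.025, so R = e^0.025 = 1.0253
Risk-neutral probability p = (e^0.025 − 0.8089)/(1.2363 − 0.8089) = 0.2165/0.4275 = 0.5064
Terminal stock prices: S_uu = 122.3, S_ud = 80, S_dd = 52.34
Terminal payoffs (K − S): max(-45.28, 0) = 0, max(-3, 0) = 0, max(24.66, 0) = 24.66
Node u (S = 98.9): V_u = e^(−0.025)·[0.5064·0.0000 + 0.4936·0.0000] = 0.0000
Node d (S = 64.71): V_d = e^(−0.025)·[0.5064·0.0000 + 0.4936·24.6599] = 11.8719
Node 0 (S = 80): V_0 = e^(−0.025)·[0.5064·0.0000 + 0.4936·11.8719] = 5.7154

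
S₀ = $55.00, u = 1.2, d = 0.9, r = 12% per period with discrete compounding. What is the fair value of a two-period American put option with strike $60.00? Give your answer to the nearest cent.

$5.00

Risk-neutral probability p = (1 + 0.12 − 0.9)/(1.2 − 0.9) = 0.2200/0.3000 = 0.7333
Terminal stock prices: S_uu = 79.2, S_ud = 59.4, S_dd = 44.55
Terminal payoffs (K − S): max(-19.2, 0) = 0, max(0.6, 0) = 0.6, max(15.45, 0) = 15.45
Node u (S = 66): continuation = 1/1.12·[0.7333·0.0000 + 0.2667·0.6000] = 0.1429; exercise value = 0.0000 ≤ continuation, so V_u = 0.1429
Node d (S = 49.5): continuation = 1/1.12·[0.7333·0.6000 + 0.2667·15.4500] = 4.0714; exercise value = 10.5000 > continuation, so V_d = 10.5000 (exercise)
Node 0 (S = 55): continuation = 1/1.12·[0.7333·0.1429 + 0.2667·10.5000] = 2.5935; exercise value = 5.0000 > continuation, so V_0 = 5.0000 (exercise)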